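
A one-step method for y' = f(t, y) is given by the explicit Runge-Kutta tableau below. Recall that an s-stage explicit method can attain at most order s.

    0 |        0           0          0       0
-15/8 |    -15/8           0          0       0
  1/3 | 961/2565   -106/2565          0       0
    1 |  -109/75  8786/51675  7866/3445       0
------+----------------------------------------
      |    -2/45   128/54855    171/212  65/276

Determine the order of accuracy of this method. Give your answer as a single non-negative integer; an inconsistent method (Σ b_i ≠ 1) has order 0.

4

b = (-2/45, 128/54855, 171/212, 65/276)
c = (0, -15/8, 1/3, 1)
Ac = (0, 0, 53/684, 23/52)
Σ b_i: (-2/45)·1 + 128/54855·1 + 171/212·1 + 65/276·1 = 1 ✓
b·c: 128/54855·(-15/8) + 171/212·1/3 + 65/276·1 = 1/2 ✓
b·c²: 128/54855·225/64 + 171/212·1/9 + 65/276·1 = 1/3 ✓
b·Ac: 171/212·53/684 + 65/276·23/52 = 1/6 ✓
b·c³: 128/54855·(-3375/512) + 171/212·1/27 + 65/276·1 = 1/4 ✓
b·(c∘Ac): 171/212·53/2052 + 65/276·23/52 = 1/8 ✓
b·Ac²: 171/212·(-265/1824) + 65/276·1771/2080 = 1/12 ✓
b·A²c: 65/276·23/130 = 1/24 ✓; 4 stages ⇒ order 4.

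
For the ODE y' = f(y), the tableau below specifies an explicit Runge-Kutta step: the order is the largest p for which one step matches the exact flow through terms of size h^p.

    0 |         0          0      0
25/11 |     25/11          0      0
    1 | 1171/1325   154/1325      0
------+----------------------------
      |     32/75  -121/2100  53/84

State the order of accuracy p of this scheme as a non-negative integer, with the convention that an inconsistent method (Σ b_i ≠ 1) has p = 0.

b = (32/75, -121/2100, 53/84)
c = (0, 25/11, 1)
Ac = (0, 0, 14/53)
Σ b_i: 32/75·1 + (-121/2100)·1 + 53/84·1 = 1 ✓
b·c: (-121/2100)·25/11 + 53/84·1 = 1/2 ✓
b·c²: (-121/2100)·625/121 + 53/84·1 = 1/3 ✓
b·Ac: 53/84·14/53 = 1/6 ✓; 3 stages ⇒ order 3.

3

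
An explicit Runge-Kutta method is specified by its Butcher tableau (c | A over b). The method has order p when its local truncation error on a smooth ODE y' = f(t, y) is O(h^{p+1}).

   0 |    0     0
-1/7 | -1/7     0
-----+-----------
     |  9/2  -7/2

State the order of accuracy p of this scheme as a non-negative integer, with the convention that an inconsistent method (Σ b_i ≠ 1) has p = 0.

b = (9/2, -7/2)
c = (0, -1/7)
Σ b_i: 9/2·1 + (-7/2)·1 = 1 ✓
b·c: (-7/2)·(-1/7) = 1/2 ✓; 2 stages ⇒ order 2.

2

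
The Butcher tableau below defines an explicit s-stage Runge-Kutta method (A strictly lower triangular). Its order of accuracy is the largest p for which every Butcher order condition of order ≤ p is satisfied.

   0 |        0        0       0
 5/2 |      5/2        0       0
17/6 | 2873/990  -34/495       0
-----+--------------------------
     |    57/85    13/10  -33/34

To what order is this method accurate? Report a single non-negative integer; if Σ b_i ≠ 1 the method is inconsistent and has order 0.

3

b = (57/85, 13/10, -33/34)
c = (0, 5/2, 17/6)
Ac = (0, 0, -17/99)
Σ b_i: 57/85·1 + 13/10·1 + (-33/34)·1 = 1 ✓
b·c: 13/10·5/2 + (-33/34)·17/6 = 1/2 ✓
b·c²: 13/10·25/4 + (-33/34)·289/36 = 1/3 ✓
b·Ac: (-33/34)·(-17/99) = 1/6 ✓; 3 stages ⇒ order 3.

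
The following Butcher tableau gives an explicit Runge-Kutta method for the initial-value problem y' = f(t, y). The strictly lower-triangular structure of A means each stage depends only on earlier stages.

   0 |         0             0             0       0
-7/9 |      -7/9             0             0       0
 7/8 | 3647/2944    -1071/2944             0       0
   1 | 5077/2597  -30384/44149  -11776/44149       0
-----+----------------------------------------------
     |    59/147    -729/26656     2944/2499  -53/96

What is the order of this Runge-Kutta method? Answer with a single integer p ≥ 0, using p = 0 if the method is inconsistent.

b = (59/147, -729/26656, 2944/2499, -53/96)
c = (0, -7/9, 7/8, 1)
Ac = (0, 0, 833/2944, 16/53)
Σ b_i: 59/147·1 + (-729/26656)·1 + 2944/2499·1 + (-53/96)·1 = 1 ✓
b·c: (-729/26656)·(-7/9) + 2944/2499·7/8 + (-53/96)·1 = 1/2 ✓
b·c²: (-729/26656)·49/81 + 2944/2499·49/64 + (-53/96)·1 = 1/3 ✓
b·Ac: 2944/2499·833/2944 + (-53/96)·16/53 = 1/6 ✓
b·c³: (-729/26656)·(-343/729) + 2944/2499·343/512 + (-53/96)·1 = 1/4 ✓
b·(c∘Ac): 2944/2499·5831/23552 + (-53/96)·16/53 = 1/8 ✓
b·Ac²: 2944/2499·(-5831/26496) + (-53/96)·(-296/477) = 1/12 ✓
b·A²c: (-53/96)·(-4/53) = 1/24 ✓; 4 stages ⇒ order 4.

4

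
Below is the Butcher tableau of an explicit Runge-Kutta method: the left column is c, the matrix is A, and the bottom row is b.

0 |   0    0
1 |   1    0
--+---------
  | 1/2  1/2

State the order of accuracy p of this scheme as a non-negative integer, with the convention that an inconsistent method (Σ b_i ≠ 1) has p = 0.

2

b = (1/2, 1/2)
c = (0, 1)
Σ b_i: 1/2·1 + 1/2·1 = 1 ✓
b·c: 1/2·1 = 1/2 ✓; 2 stages ⇒ order 2.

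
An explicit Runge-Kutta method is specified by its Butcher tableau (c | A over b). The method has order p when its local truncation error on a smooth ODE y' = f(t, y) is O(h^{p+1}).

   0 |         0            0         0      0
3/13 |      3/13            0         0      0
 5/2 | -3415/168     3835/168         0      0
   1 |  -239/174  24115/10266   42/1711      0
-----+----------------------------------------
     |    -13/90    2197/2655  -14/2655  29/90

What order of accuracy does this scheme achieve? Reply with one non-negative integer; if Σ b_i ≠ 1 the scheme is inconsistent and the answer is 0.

b = (-13/90, 2197/2655, -14/2655, 29/90)
c = (0, 3/13, 5/2, 1)
Ac = (0, 0, 295/56, 35/58)
Σ b_i: (-13/90)·1 + 2197/2655·1 + (-14/2655)·1 + 29/90·1 = 1 ✓
b·c: 2197/2655·3/13 + (-14/2655)·5/2 + 29/90·1 = 1/2 ✓
b·c²: 2197/2655·9/169 + (-14/2655)·25/4 + 29/90·1 = 1/3 ✓
b·Ac: (-14/2655)·295/56 + 29/90·35/58 = 1/6 ✓
b·c³: 2197/2655·27/2197 + (-14/2655)·125/8 + 29/90·1 = 1/4 ✓
b·(c∘Ac): (-14/2655)·1475/112 + 29/90·35/58 = 1/8 ✓
b·Ac²: (-14/2655)·885/728 + 29/90·105/377 = 1/12 ✓
b·A²c: 29/90·15/116 = 1/24 ✓; 4 stages ⇒ order 4.

4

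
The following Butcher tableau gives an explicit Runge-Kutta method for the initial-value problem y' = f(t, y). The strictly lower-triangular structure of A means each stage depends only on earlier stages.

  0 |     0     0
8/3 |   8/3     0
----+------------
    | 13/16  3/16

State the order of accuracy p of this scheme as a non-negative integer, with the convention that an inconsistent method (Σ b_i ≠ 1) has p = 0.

b = (13/16, 3/16)
c = (0, 8/3)
Σ b_i: 13/16·1 + 3/16·1 = 1 ✓
b·c: 3/16·8/3 = 1/2 ✓; 2 stages ⇒ order 2.

2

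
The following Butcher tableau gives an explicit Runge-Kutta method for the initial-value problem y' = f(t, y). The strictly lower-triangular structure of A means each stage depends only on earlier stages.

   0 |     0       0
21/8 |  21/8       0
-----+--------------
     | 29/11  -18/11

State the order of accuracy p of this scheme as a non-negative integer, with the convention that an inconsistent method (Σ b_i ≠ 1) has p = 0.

1

b = (29/11, -18/11)
c = (0, 21/8)
Σ b_i: 29/11·1 + (-18/11)·1 = 1 ✓
b·c: (-18/11)·21/8 = -189/44 ≠ 1/2 ⇒ order 1.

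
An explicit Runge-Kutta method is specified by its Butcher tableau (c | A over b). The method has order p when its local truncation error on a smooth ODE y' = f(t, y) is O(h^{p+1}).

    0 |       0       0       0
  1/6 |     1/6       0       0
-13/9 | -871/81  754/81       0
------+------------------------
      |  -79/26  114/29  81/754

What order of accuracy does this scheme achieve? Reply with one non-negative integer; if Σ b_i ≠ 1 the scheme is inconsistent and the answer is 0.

b = (-79/26, 114/29, 81/754)
c = (0, 1/6, -13/9)
Ac = (0, 0, 377/243)
Σ b_i: (-79/26)·1 + 114/29·1 + 81/754·1 = 1 ✓
b·c: 114/29·1/6 + 81/754·(-13/9) = 1/2 ✓
b·c²: 114/29·1/36 + 81/754·169/81 = 1/3 ✓
b·Ac: 81/754·377/243 = 1/6 ✓; 3 stages ⇒ order 3.

3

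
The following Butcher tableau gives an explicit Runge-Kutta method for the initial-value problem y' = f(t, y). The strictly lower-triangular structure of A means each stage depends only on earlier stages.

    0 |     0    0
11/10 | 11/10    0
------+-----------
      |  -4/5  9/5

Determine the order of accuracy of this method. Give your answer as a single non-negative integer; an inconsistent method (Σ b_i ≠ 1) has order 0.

1

b = (-4/5, 9/5)
c = (0, 11/10)
Σ b_i: (-4/5)·1 + 9/5·1 = 1 ✓
b·c: 9/5·11/10 = 99/50 ≠ 1/2 ⇒ order 1.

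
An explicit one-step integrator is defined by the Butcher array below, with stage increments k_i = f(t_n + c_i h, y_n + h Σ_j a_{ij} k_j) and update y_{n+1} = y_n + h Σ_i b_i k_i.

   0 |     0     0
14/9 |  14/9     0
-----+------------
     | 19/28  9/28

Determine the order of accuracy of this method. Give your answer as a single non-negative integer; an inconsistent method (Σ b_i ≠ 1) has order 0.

b = (19/28, 9/28)
c = (0, 14/9)
Σ b_i: 19/28·1 + 9/28·1 = 1 ✓
b·c: 9/28·14/9 = 1/2 ✓; 2 stages ⇒ order 2.

2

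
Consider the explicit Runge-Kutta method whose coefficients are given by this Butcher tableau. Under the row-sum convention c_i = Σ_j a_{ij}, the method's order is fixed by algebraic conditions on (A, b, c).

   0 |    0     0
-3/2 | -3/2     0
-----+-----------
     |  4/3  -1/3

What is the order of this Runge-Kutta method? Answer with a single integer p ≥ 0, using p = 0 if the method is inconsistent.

2

b = (4/3, -1/3)
c = (0, -3/2)
Σ b_i: 4/3·1 + (-1/3)·1 = 1 ✓
b·c: (-1/3)·(-3/2) = 1/2 ✓; 2 stages ⇒ order 2.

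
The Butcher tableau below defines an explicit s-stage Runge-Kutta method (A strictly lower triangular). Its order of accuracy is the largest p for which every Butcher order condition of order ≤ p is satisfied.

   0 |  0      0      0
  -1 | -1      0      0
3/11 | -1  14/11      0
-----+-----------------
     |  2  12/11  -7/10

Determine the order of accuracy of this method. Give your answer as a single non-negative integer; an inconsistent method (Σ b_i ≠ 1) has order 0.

b = (2, 12/11, -7/10)
c = (0, -1, 3/11)
Ac = (0, 0, -14/11)
Σ b_i: 2·1 + 12/11·1 + (-7/10)·1 = 263/110 ≠ 1 ⇒ order 0.

0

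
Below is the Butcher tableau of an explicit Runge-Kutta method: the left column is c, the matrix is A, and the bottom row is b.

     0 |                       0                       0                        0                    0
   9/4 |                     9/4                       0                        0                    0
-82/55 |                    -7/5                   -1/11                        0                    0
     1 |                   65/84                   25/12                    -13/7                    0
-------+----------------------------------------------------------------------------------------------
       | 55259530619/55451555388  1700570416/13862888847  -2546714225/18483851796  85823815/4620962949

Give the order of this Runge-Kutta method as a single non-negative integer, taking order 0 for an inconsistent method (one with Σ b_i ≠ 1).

3

b = (55259530619/55451555388, 1700570416/13862888847, -2546714225/18483851796, 85823815/4620962949)
c = (0, 9/4, -82/55, 1)
Ac = (0, 0, -9/44, 45931/6160)
Σ b_i: 55259530619/55451555388·1 + 1700570416/13862888847·1 + (-2546714225/18483851796)·1 + 85823815/4620962949·1 = 1 ✓
b·c: 1700570416/13862888847·9/4 + (-2546714225/18483851796)·(-82/55) + 85823815/4620962949·1 = 1/2 ✓
b·c²: 1700570416/13862888847·81/16 + (-2546714225/18483851796)·6724/3025 + 85823815/4620962949·1 = 1/3 ✓
b·Ac: (-2546714225/18483851796)·(-9/44) + 85823815/4620962949·45931/6160 = 1/6 ✓
b·c³: 1700570416/13862888847·729/64 + (-2546714225/18483851796)·(-551368/166375) + 85823815/4620962949·1 = 634526539689/338870616260 ≠ 1/4 ⇒ order 3.
b·(c∘Ac): (-2546714225/18483851796)·369/1210 + 85823815/4620962949·45931/6160 = 7132322179/73935407184 ≠ 1/8
b·Ac²: (-2546714225/18483851796)·(-81/176) + 85823815/4620962949·8698757/1355200 = 371317184101/2033223697560 ≠ 1/12
b·A²c: 85823815/4620962949·117/308 = 43469205/6161283932 ≠ 1/24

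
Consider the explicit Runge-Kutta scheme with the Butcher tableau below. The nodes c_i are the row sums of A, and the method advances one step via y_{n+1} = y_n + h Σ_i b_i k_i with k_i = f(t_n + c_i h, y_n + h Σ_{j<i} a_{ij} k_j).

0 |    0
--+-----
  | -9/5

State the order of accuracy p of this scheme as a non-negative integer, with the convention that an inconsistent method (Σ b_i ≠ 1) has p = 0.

0

b = (-9/5)
c = (0)
Σ b_i: (-9/5)·1 = -9/5 ≠ 1 ⇒ order 0.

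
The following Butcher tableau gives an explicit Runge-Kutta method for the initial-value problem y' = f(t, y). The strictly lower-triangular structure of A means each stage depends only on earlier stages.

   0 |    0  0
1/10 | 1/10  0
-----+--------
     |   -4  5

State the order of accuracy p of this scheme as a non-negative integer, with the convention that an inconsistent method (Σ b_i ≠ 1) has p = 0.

b = (-4, 5)
c = (0, 1/10)
Σ b_i: (-4)·1 + 5·1 = 1 ✓
b·c: 5·1/10 = 1/2 ✓; 2 stages ⇒ order 2.

2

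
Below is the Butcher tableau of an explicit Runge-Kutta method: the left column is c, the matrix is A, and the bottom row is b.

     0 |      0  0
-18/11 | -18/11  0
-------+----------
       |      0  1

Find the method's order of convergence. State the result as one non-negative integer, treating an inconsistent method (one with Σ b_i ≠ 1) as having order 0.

b = (0, 1)
c = (0, -18/11)
Σ b_i: 1·1 = 1 ✓
b·c: 1·(-18/11) = -18/11 ≠ 1/2 ⇒ order 1.

1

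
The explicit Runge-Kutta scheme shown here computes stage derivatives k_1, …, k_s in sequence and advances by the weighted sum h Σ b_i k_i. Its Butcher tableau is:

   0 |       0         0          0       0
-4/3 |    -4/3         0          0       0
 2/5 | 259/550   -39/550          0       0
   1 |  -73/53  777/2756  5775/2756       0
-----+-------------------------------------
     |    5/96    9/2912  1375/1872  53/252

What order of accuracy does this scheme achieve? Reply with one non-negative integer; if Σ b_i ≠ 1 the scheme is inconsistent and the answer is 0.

4

b = (5/96, 9/2912, 1375/1872, 53/252)
c = (0, -4/3, 2/5, 1)
Ac = (0, 0, 26/275, 49/106)
Σ b_i: 5/96·1 + 9/2912·1 + 1375/1872·1 + 53/252·1 = 1 ✓
b·c: 9/2912·(-4/3) + 1375/1872·2/5 + 53/252·1 = 1/2 ✓
b·c²: 9/2912·16/9 + 1375/1872·4/25 + 53/252·1 = 1/3 ✓
b·Ac: 1375/1872·26/275 + 53/252·49/106 = 1/6 ✓
b·c³: 9/2912·(-64/27) + 1375/1872·8/125 + 53/252·1 = 1/4 ✓
b·(c∘Ac): 1375/1872·52/1375 + 53/252·49/106 = 1/8 ✓
b·Ac²: 1375/1872·(-104/825) + 53/252·133/159 = 1/12 ✓
b·A²c: 53/252·21/106 = 1/24 ✓; 4 stages ⇒ order 4.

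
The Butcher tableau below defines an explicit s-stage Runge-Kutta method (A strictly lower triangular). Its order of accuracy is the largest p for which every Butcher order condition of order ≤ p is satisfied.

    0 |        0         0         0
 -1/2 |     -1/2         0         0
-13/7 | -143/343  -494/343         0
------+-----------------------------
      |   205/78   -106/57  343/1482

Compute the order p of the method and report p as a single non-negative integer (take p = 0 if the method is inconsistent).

3

b = (205/78, -106/57, 343/1482)
c = (0, -1/2, -13/7)
Ac = (0, 0, 247/343)
Σ b_i: 205/78·1 + (-106/57)·1 + 343/1482·1 = 1 ✓
b·c: (-106/57)·(-1/2) + 343/1482·(-13/7) = 1/2 ✓
b·c²: (-106/57)·1/4 + 343/1482·169/49 = 1/3 ✓
b·Ac: 343/1482·247/343 = 1/6 ✓; 3 stages ⇒ order 3.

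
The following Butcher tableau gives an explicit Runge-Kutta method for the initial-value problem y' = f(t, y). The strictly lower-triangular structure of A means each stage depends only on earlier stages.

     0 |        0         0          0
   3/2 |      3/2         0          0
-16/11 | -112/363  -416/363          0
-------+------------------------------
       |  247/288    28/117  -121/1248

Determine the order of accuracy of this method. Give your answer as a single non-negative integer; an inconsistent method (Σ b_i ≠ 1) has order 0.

b = (247/288, 28/117, -121/1248)
c = (0, 3/2, -16/11)
Ac = (0, 0, -208/121)
Σ b_i: 247/288·1 + 28/117·1 + (-121/1248)·1 = 1 ✓
b·c: 28/117·3/2 + (-121/1248)·(-16/11) = 1/2 ✓
b·c²: 28/117·9/4 + (-121/1248)·256/121 = 1/3 ✓
b·Ac: (-121/1248)·(-208/121) = 1/6 ✓; 3 stages ⇒ order 3.

3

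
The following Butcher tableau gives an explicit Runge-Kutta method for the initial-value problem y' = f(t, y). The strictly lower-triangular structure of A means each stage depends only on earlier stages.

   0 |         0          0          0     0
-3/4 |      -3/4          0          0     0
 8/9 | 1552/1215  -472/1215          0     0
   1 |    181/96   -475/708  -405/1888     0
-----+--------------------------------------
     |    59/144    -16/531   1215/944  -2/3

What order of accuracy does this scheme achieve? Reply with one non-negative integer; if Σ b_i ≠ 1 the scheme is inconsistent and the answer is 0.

4

b = (59/144, -16/531, 1215/944, -2/3)
c = (0, -3/4, 8/9, 1)
Ac = (0, 0, 118/405, 5/16)
Σ b_i: 59/144·1 + (-16/531)·1 + 1215/944·1 + (-2/3)·1 = 1 ✓
b·c: (-16/531)·(-3/4) + 1215/944·8/9 + (-2/3)·1 = 1/2 ✓
b·c²: (-16/531)·9/16 + 1215/944·64/81 + (-2/3)·1 = 1/3 ✓
b·Ac: 1215/944·118/405 + (-2/3)·5/16 = 1/6 ✓
b·c³: (-16/531)·(-27/64) + 1215/944·512/729 + (-2/3)·1 = 1/4 ✓
b·(c∘Ac): 1215/944·944/3645 + (-2/3)·5/16 = 1/8 ✓
b·Ac²: 1215/944·(-59/270) + (-2/3)·(-35/64) = 1/12 ✓
b·A²c: (-2/3)·(-1/16) = 1/24 ✓; 4 stages ⇒ order 4.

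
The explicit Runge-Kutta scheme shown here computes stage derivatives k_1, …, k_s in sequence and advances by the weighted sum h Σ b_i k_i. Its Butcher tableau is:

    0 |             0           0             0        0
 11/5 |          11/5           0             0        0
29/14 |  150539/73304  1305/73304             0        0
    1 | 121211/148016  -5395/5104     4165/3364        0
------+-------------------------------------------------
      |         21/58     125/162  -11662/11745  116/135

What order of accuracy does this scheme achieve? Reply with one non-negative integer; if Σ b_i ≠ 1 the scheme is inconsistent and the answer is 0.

b = (21/58, 125/162, -11662/11745, 116/135)
c = (0, 11/5, 29/14, 1)
Ac = (0, 0, 261/6664, 111/464)
Σ b_i: 21/58·1 + 125/162·1 + (-11662/11745)·1 + 116/135·1 = 1 ✓
b·c: 125/162·11/5 + (-11662/11745)·29/14 + 116/135·1 = 1/2 ✓
b·c²: 125/162·121/25 + (-11662/11745)·841/196 + 116/135·1 = 1/3 ✓
b·Ac: (-11662/11745)·261/6664 + 116/135·111/464 = 1/6 ✓
b·c³: 125/162·1331/125 + (-11662/11745)·24389/2744 + 116/135·1 = 1/4 ✓
b·(c∘Ac): (-11662/11745)·7569/93296 + 116/135·111/464 = 1/8 ✓
b·Ac²: (-11662/11745)·2871/33320 + 116/135·57/290 = 1/12 ✓
b·A²c: 116/135·45/928 = 1/24 ✓; 4 stages ⇒ order 4.

4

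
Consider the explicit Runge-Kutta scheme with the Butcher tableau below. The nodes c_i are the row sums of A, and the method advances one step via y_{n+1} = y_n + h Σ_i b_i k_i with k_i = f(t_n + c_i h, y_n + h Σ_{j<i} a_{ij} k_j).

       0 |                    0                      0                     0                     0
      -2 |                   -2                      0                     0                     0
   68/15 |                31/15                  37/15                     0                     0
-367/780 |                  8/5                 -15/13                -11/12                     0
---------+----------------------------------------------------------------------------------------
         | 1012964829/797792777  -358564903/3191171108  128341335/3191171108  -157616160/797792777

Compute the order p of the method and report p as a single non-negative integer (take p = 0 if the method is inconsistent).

3

b = (1012964829/797792777, -358564903/3191171108, 128341335/3191171108, -157616160/797792777)
c = (0, -2, 68/15, -367/780)
Ac = (0, 0, -74/15, -1081/585)
Σ b_i: 1012964829/797792777·1 + (-358564903/3191171108)·1 + 128341335/3191171108·1 + (-157616160/797792777)·1 = 1 ✓
b·c: (-358564903/3191171108)·(-2) + 128341335/3191171108·68/15 + (-157616160/797792777)·(-367/780) = 1/2 ✓
b·c²: (-358564903/3191171108)·4 + 128341335/3191171108·4624/225 + (-157616160/797792777)·134689/608400 = 1/3 ✓
b·Ac: 128341335/3191171108·(-74/15) + (-157616160/797792777)·(-1081/585) = 1/6 ✓
b·c³: (-358564903/3191171108)·(-8) + 128341335/3191171108·314432/3375 + (-157616160/797792777)·(-49430863/474552000) = 21778256678821/4667087745450 ≠ 1/4 ⇒ order 3.
b·(c∘Ac): 128341335/3191171108·(-5032/225) + (-157616160/797792777)·396727/456300 = -38457404374/35900674965 ≠ 1/8
b·Ac²: 128341335/3191171108·148/15 + (-157616160/797792777)·(-205808/8775) = 180598024889/35900674965 ≠ 1/12
b·A²c: (-157616160/797792777)·407/90 = -2138325904/2393378331 ≠ 1/24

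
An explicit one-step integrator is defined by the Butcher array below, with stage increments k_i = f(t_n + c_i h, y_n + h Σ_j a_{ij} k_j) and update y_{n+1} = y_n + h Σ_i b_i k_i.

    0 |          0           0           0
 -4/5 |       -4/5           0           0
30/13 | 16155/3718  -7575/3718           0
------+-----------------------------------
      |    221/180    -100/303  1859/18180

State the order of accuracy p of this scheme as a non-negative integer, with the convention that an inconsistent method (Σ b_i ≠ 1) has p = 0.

3

b = (221/180, -100/303, 1859/18180)
c = (0, -4/5, 30/13)
Ac = (0, 0, 3030/1859)
Σ b_i: 221/180·1 + (-100/303)·1 + 1859/18180·1 = 1 ✓
b·c: (-100/303)·(-4/5) + 1859/18180·30/13 = 1/2 ✓
b·c²: (-100/303)·16/25 + 1859/18180·900/169 = 1/3 ✓
b·Ac: 1859/18180·3030/1859 = 1/6 ✓; 3 stages ⇒ order 3.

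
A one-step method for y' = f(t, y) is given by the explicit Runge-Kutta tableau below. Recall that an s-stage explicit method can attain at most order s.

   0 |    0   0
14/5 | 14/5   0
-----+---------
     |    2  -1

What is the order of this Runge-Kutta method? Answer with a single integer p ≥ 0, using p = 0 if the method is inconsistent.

b = (2, -1)
c = (0, 14/5)
Σ b_i: 2·1 + (-1)·1 = 1 ✓
b·c: (-1)·14/5 = -14/5 ≠ 1/2 ⇒ order 1.

1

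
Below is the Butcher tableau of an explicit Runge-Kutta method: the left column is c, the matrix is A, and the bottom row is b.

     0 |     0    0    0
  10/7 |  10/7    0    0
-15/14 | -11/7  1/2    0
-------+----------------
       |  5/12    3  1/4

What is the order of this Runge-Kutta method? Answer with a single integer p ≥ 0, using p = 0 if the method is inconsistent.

0

b = (5/12, 3, 1/4)
c = (0, 10/7, -15/14)
Ac = (0, 0, 5/7)
Σ b_i: 5/12·1 + 3·1 + 1/4·1 = 11/3 ≠ 1 ⇒ order 0.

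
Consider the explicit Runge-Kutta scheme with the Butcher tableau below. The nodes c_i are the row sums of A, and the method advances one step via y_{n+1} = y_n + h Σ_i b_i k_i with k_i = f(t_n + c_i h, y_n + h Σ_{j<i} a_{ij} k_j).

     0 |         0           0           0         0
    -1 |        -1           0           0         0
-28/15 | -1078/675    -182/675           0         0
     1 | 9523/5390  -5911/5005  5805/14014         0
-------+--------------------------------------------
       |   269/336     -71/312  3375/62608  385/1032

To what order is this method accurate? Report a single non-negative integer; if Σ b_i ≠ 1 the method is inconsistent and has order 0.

4

b = (269/336, -71/312, 3375/62608, 385/1032)
c = (0, -1, -28/15, 1)
Ac = (0, 0, 182/675, 157/385)
Σ b_i: 269/336·1 + (-71/312)·1 + 3375/62608·1 + 385/1032·1 = 1 ✓
b·c: (-71/312)·(-1) + 3375/62608·(-28/15) + 385/1032·1 = 1/2 ✓
b·c²: (-71/312)·1 + 3375/62608·784/225 + 385/1032·1 = 1/3 ✓
b·Ac: 3375/62608·182/675 + 385/1032·157/385 = 1/6 ✓
b·c³: (-71/312)·(-1) + 3375/62608·(-21952/3375) + 385/1032·1 = 1/4 ✓
b·(c∘Ac): 3375/62608·(-5096/10125) + 385/1032·157/385 = 1/8 ✓
b·Ac²: 3375/62608·(-182/675) + 385/1032·101/385 = 1/12 ✓
b·A²c: 385/1032·43/385 = 1/24 ✓; 4 stages ⇒ order 4.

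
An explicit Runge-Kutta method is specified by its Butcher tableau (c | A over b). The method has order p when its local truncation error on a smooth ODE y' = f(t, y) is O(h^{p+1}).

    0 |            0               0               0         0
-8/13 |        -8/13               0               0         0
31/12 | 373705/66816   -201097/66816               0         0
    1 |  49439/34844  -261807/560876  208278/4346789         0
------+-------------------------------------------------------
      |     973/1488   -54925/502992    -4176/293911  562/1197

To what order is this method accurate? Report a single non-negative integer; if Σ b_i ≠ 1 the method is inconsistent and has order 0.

b = (973/1488, -54925/502992, -4176/293911, 562/1197)
c = (0, -8/13, 31/12, 1)
Ac = (0, 0, 15469/8352, 231/562)
Σ b_i: 973/1488·1 + (-54925/502992)·1 + (-4176/293911)·1 + 562/1197·1 = 1 ✓
b·c: (-54925/502992)·(-8/13) + (-4176/293911)·31/12 + 562/1197·1 = 1/2 ✓
b·c²: (-54925/502992)·64/169 + (-4176/293911)·961/144 + 562/1197·1 = 1/3 ✓
b·Ac: (-4176/293911)·15469/8352 + 562/1197·231/562 = 1/6 ✓
b·c³: (-54925/502992)·(-512/2197) + (-4176/293911)·29791/1728 + 562/1197·1 = 1/4 ✓
b·(c∘Ac): (-4176/293911)·479539/100224 + 562/1197·231/562 = 1/8 ✓
b·Ac²: (-4176/293911)·(-15469/13572) + 562/1197·4179/29224 = 1/12 ✓
b·A²c: 562/1197·399/4496 = 1/24 ✓; 4 stages ⇒ order 4.

4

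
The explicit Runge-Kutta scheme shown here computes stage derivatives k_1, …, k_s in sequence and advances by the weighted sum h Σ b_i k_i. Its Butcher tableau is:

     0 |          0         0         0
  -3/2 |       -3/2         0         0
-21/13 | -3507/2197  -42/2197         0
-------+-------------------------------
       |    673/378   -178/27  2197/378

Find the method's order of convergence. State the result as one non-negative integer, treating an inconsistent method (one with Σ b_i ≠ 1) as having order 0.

b = (673/378, -178/27, 2197/378)
c = (0, -3/2, -21/13)
Ac = (0, 0, 63/2197)
Σ b_i: 673/378·1 + (-178/27)·1 + 2197/378·1 = 1 ✓
b·c: (-178/27)·(-3/2) + 2197/378·(-21/13) = 1/2 ✓
b·c²: (-178/27)·9/4 + 2197/378·441/169 = 1/3 ✓
b·Ac: 2197/378·63/2197 = 1/6 ✓; 3 stages ⇒ order 3.

3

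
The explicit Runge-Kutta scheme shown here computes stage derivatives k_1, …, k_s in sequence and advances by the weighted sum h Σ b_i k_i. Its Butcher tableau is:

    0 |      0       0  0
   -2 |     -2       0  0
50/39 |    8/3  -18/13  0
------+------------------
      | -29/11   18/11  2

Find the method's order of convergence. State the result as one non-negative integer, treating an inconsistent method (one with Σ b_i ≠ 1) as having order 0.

1

b = (-29/11, 18/11, 2)
c = (0, -2, 50/39)
Ac = (0, 0, 36/13)
Σ b_i: (-29/11)·1 + 18/11·1 + 2·1 = 1 ✓
b·c: 18/11·(-2) + 2·50/39 = -304/429 ≠ 1/2 ⇒ order 1.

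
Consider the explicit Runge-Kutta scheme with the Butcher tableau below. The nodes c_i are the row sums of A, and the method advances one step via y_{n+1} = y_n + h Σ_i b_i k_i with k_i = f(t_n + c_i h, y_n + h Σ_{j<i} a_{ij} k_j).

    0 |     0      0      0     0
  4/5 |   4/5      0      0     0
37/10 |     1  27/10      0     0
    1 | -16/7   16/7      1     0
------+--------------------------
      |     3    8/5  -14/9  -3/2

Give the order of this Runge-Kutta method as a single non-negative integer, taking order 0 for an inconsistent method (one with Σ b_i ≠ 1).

0

b = (3, 8/5, -14/9, -3/2)
c = (0, 4/5, 37/10, 1)
Ac = (0, 0, 54/25, 387/70)
Σ b_i: 3·1 + 8/5·1 + (-14/9)·1 + (-3/2)·1 = 139/90 ≠ 1 ⇒ order 0.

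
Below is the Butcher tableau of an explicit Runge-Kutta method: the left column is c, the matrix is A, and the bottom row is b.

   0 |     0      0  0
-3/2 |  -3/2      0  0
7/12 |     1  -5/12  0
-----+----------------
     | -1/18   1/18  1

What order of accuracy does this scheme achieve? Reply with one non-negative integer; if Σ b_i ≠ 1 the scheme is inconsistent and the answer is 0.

2

b = (-1/18, 1/18, 1)
c = (0, -3/2, 7/12)
Ac = (0, 0, 5/8)
Σ b_i: (-1/18)·1 + 1/18·1 + 1·1 = 1 ✓
b·c: 1/18·(-3/2) + 1·7/12 = 1/2 ✓
b·c²: 1/18·9/4 + 1·49/144 = 67/144 ≠ 1/3 ⇒ order 2.
b·Ac: 1·5/8 = 5/8 ≠ 1/6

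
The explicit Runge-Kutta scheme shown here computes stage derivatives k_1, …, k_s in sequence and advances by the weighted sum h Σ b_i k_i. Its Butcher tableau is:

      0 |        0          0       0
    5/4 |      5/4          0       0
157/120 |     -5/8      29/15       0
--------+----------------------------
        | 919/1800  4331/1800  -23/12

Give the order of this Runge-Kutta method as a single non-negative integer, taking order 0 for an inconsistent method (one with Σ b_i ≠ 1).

2

b = (919/1800, 4331/1800, -23/12)
c = (0, 5/4, 157/120)
Ac = (0, 0, 29/12)
Σ b_i: 919/1800·1 + 4331/1800·1 + (-23/12)·1 = 1 ✓
b·c: 4331/1800·5/4 + (-23/12)·157/120 = 1/2 ✓
b·c²: 4331/1800·25/16 + (-23/12)·24649/14400 = 82723/172800 ≠ 1/3 ⇒ order 2.
b·Ac: (-23/12)·29/12 = -667/144 ≠ 1/6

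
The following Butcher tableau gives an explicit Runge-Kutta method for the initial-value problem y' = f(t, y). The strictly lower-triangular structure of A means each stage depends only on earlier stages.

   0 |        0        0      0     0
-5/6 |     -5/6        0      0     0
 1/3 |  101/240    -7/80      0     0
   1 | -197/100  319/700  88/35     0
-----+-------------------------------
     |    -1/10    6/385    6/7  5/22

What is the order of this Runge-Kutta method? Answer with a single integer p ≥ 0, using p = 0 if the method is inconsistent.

b = (-1/10, 6/385, 6/7, 5/22)
c = (0, -5/6, 1/3, 1)
Ac = (0, 0, 7/96, 11/24)
Σ b_i: (-1/10)·1 + 6/385·1 + 6/7·1 + 5/22·1 = 1 ✓
b·c: 6/385·(-5/6) + 6/7·1/3 + 5/22·1 = 1/2 ✓
b·c²: 6/385·25/36 + 6/7·1/9 + 5/22·1 = 1/3 ✓
b·Ac: 6/7·7/96 + 5/22·11/24 = 1/6 ✓
b·c³: 6/385·(-125/216) + 6/7·1/27 + 5/22·1 = 1/4 ✓
b·(c∘Ac): 6/7·7/288 + 5/22·11/24 = 1/8 ✓
b·Ac²: 6/7·(-35/576) + 5/22·143/240 = 1/12 ✓
b·A²c: 5/22·11/60 = 1/24 ✓; 4 stages ⇒ order 4.

4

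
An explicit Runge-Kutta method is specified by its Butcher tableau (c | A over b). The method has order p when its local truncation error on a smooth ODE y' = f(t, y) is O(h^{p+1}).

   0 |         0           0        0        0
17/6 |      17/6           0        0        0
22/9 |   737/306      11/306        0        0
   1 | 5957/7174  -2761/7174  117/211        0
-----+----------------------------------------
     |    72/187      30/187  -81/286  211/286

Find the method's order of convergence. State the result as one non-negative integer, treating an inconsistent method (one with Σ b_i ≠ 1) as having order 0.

4

b = (72/187, 30/187, -81/286, 211/286)
c = (0, 17/6, 22/9, 1)
Ac = (0, 0, 11/108, 671/2532)
Σ b_i: 72/187·1 + 30/187·1 + (-81/286)·1 + 211/286·1 = 1 ✓
b·c: 30/187·17/6 + (-81/286)·22/9 + 211/286·1 = 1/2 ✓
b·c²: 30/187·289/36 + (-81/286)·484/81 + 211/286·1 = 1/3 ✓
b·Ac: (-81/286)·11/108 + 211/286·671/2532 = 1/6 ✓
b·c³: 30/187·4913/216 + (-81/286)·10648/729 + 211/286·1 = 1/4 ✓
b·(c∘Ac): (-81/286)·121/486 + 211/286·671/2532 = 1/8 ✓
b·Ac²: (-81/286)·187/648 + 211/286·1133/5064 = 1/12 ✓
b·A²c: 211/286·143/2532 = 1/24 ✓; 4 stages ⇒ order 4.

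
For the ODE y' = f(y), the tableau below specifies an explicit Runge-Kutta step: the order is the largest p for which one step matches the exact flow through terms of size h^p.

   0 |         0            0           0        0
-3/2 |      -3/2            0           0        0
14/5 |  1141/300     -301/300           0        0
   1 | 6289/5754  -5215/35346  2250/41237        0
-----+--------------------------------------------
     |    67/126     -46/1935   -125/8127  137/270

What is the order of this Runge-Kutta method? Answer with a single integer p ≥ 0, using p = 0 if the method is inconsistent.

4

b = (67/126, -46/1935, -125/8127, 137/270)
c = (0, -3/2, 14/5, 1)
Ac = (0, 0, 301/200, 205/548)
Σ b_i: 67/126·1 + (-46/1935)·1 + (-125/8127)·1 + 137/270·1 = 1 ✓
b·c: (-46/1935)·(-3/2) + (-125/8127)·14/5 + 137/270·1 = 1/2 ✓
b·c²: (-46/1935)·9/4 + (-125/8127)·196/25 + 137/270·1 = 1/3 ✓
b·Ac: (-125/8127)·301/200 + 137/270·205/548 = 1/6 ✓
b·c³: (-46/1935)·(-27/8) + (-125/8127)·2744/125 + 137/270·1 = 1/4 ✓
b·(c∘Ac): (-125/8127)·2107/500 + 137/270·205/548 = 1/8 ✓
b·Ac²: (-125/8127)·(-903/400) + 137/270·105/1096 = 1/12 ✓
b·A²c: 137/270·45/548 = 1/24 ✓; 4 stages ⇒ order 4.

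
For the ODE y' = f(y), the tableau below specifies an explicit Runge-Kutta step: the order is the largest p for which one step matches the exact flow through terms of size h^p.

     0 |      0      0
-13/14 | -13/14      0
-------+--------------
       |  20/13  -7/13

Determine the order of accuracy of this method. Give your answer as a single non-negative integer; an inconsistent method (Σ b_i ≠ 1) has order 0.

b = (20/13, -7/13)
c = (0, -13/14)
Σ b_i: 20/13·1 + (-7/13)·1 = 1 ✓
b·c: (-7/13)·(-13/14) = 1/2 ✓; 2 stages ⇒ order 2.

2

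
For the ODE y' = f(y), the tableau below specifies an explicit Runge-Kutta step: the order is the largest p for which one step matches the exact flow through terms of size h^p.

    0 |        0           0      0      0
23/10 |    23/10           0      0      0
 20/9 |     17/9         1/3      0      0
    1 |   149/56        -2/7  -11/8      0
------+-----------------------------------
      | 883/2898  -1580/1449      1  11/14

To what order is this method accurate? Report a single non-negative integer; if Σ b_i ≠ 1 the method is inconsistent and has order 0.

b = (883/2898, -1580/1449, 1, 11/14)
c = (0, 23/10, 20/9, 1)
Ac = (0, 0, 23/30, -2339/630)
Σ b_i: 883/2898·1 + (-1580/1449)·1 + 1·1 + 11/14·1 = 1 ✓
b·c: (-1580/1449)·23/10 + 1·20/9 + 11/14·1 = 1/2 ✓
b·c²: (-1580/1449)·529/100 + 1·400/81 + 11/14·1 = -251/5670 ≠ 1/3 ⇒ order 2.
b·Ac: 1·23/30 + 11/14·(-2339/630) = -18967/8820 ≠ 1/6

2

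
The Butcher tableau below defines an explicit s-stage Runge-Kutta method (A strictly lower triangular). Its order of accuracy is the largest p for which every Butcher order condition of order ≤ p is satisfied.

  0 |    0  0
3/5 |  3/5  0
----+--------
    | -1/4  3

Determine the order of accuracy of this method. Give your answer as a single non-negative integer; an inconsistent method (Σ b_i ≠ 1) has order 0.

0

b = (-1/4, 3)
c = (0, 3/5)
Σ b_i: (-1/4)·1 + 3·1 = 11/4 ≠ 1 ⇒ order 0.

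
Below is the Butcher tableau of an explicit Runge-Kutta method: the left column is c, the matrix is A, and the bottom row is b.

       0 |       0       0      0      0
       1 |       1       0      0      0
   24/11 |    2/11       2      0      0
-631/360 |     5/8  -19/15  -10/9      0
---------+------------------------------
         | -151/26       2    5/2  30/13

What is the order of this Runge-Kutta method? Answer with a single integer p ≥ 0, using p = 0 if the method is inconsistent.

b = (-151/26, 2, 5/2, 30/13)
c = (0, 1, 24/11, -631/360)
Ac = (0, 0, 2, -203/55)
Σ b_i: (-151/26)·1 + 2·1 + 5/2·1 + 30/13·1 = 1 ✓
b·c: 2·1 + 5/2·24/11 + 30/13·(-631/360) = 5851/1716 ≠ 1/2 ⇒ order 1.

1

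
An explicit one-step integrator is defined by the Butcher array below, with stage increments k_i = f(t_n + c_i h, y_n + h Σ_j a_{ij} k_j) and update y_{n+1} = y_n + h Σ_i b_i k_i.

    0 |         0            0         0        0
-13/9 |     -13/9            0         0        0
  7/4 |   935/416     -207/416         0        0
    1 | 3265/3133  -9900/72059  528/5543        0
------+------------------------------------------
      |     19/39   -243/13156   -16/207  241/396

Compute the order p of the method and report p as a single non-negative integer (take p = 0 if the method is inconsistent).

b = (19/39, -243/13156, -16/207, 241/396)
c = (0, -13/9, 7/4, 1)
Ac = (0, 0, 23/32, 88/241)
Σ b_i: 19/39·1 + (-243/13156)·1 + (-16/207)·1 + 241/396·1 = 1 ✓
b·c: (-243/13156)·(-13/9) + (-16/207)·7/4 + 241/396·1 = 1/2 ✓
b·c²: (-243/13156)·169/81 + (-16/207)·49/16 + 241/396·1 = 1/3 ✓
b·Ac: (-16/207)·23/32 + 241/396·88/241 = 1/6 ✓
b·c³: (-243/13156)·(-2197/729) + (-16/207)·343/64 + 241/396·1 = 1/4 ✓
b·(c∘Ac): (-16/207)·161/128 + 241/396·88/241 = 1/8 ✓
b·Ac²: (-16/207)·(-299/288) + 241/396·11/2169 = 1/12 ✓
b·A²c: 241/396·33/482 = 1/24 ✓; 4 stages ⇒ order 4.

4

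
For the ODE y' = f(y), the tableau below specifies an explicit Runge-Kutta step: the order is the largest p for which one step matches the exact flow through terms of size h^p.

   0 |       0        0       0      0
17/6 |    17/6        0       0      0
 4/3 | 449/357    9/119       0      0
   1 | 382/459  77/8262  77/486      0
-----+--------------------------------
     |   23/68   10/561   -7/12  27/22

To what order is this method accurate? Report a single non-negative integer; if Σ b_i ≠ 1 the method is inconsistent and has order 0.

4

b = (23/68, 10/561, -7/12, 27/22)
c = (0, 17/6, 4/3, 1)
Ac = (0, 0, 3/14, 77/324)
Σ b_i: 23/68·1 + 10/561·1 + (-7/12)·1 + 27/22·1 = 1 ✓
b·c: 10/561·17/6 + (-7/12)·4/3 + 27/22·1 = 1/2 ✓
b·c²: 10/561·289/36 + (-7/12)·16/9 + 27/22·1 = 1/3 ✓
b·Ac: (-7/12)·3/14 + 27/22·77/324 = 1/6 ✓
b·c³: 10/561·4913/216 + (-7/12)·64/27 + 27/22·1 = 1/4 ✓
b·(c∘Ac): (-7/12)·2/7 + 27/22·77/324 = 1/8 ✓
b·Ac²: (-7/12)·17/28 + 27/22·77/216 = 1/12 ✓
b·A²c: 27/22·11/324 = 1/24 ✓; 4 stages ⇒ order 4.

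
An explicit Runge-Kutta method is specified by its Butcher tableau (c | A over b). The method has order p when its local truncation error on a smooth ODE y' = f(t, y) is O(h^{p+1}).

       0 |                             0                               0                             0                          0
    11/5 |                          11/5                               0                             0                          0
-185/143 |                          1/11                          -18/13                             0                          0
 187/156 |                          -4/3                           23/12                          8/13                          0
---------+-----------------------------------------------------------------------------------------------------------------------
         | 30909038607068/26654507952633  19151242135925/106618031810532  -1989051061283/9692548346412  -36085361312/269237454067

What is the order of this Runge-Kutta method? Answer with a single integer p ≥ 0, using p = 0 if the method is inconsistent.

3

b = (30909038607068/26654507952633, 19151242135925/106618031810532, -1989051061283/9692548346412, -36085361312/269237454067)
c = (0, 11/5, -185/143, 187/156)
Ac = (0, 0, -198/65, 381527/111540)
Σ b_i: 30909038607068/26654507952633·1 + 19151242135925/106618031810532·1 + (-1989051061283/9692548346412)·1 + (-36085361312/269237454067)·1 = 1 ✓
b·c: 19151242135925/106618031810532·11/5 + (-1989051061283/9692548346412)·(-185/143) + (-36085361312/269237454067)·187/156 = 1/2 ✓
b·c²: 19151242135925/106618031810532·121/25 + (-1989051061283/9692548346412)·34225/20449 + (-36085361312/269237454067)·34969/24336 = 1/3 ✓
b·Ac: (-1989051061283/9692548346412)·(-198/65) + (-36085361312/269237454067)·381527/111540 = 1/6 ✓
b·c³: 19151242135925/106618031810532·1331/125 + (-1989051061283/9692548346412)·(-6331625/2924207) + (-36085361312/269237454067)·6539203/3796416 = 11050811857727497/5197629050763435 ≠ 1/4 ⇒ order 3.
b·(c∘Ac): (-1989051061283/9692548346412)·666/169 + (-36085361312/269237454067)·6485959/1581840 = -427864094483419/315007821258390 ≠ 1/8
b·Ac²: (-1989051061283/9692548346412)·(-2178/325) + (-36085361312/269237454067)·821964371/79751100 = -7072672008929/1155028677947430 ≠ 1/12
b·A²c: (-36085361312/269237454067)·(-1584/845) = 338220191232/1346187270335 ≠ 1/24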